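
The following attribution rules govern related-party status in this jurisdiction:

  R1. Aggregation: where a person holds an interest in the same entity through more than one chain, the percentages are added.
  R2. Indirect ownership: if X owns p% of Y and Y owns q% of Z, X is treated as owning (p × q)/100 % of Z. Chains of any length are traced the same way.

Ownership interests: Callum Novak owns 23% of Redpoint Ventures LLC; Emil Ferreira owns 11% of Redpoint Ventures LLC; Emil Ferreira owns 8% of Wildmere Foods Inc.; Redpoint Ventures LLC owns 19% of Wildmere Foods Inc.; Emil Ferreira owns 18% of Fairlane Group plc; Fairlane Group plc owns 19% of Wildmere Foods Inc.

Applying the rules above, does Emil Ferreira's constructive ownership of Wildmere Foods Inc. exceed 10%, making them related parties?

Chain via Redpoint Ventures LLC (R2): 11% × 19% = 2.09% of Wildmere Foods Inc.
Chain via Fairlane Group plc (R2): 18% × 19% = 3.42% of Wildmere Foods Inc.
Direct interest in Wildmere Foods Inc: 8%.
Aggregating (R1): 2.09% + 3.42% + 8% = 13.51%.
13.51% exceeds the 10% threshold, so Emil is a related party to Wildmere Foods Inc.

Yes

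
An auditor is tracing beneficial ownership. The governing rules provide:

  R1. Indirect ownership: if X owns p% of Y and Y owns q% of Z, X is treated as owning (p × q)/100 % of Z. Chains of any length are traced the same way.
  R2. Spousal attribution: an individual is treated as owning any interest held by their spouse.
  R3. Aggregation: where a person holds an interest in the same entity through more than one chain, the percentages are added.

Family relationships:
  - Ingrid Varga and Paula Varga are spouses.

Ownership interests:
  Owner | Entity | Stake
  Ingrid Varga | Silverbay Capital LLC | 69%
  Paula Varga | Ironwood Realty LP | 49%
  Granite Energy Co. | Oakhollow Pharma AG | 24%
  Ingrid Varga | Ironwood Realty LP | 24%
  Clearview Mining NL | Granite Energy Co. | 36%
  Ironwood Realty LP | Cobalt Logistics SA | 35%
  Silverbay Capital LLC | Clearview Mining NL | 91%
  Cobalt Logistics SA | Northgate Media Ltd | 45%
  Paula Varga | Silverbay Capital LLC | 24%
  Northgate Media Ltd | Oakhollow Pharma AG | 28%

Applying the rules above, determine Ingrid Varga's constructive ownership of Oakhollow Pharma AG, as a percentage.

By spousal attribution (R2), Ingrid Varga is treated as also owning Paula Varga's interest in Ironwood Realty LP, giving 24% + 49% = 73%.
By spousal attribution (R2), Ingrid Varga is treated as also owning Paula Varga's interest in Silverbay Capital LLC, giving 69% + 24% = 93%.
Chain via Ironwood Realty LP → Cobalt Logistics SA → Northgate Media Ltd (R1): 73% × 35% × 45% × 28% = 3.2193% of Oakhollow Pharma AG.
Chain via Silverbay Capital LLC → Clearview Mining NL → Granite Energy Co. (R1): 93% × 91% × 36% × 24% = 7.312032% of Oakhollow Pharma AG.
Aggregating (R3): 3.2193% + 7.312032% = 10.531332%.

10.531332%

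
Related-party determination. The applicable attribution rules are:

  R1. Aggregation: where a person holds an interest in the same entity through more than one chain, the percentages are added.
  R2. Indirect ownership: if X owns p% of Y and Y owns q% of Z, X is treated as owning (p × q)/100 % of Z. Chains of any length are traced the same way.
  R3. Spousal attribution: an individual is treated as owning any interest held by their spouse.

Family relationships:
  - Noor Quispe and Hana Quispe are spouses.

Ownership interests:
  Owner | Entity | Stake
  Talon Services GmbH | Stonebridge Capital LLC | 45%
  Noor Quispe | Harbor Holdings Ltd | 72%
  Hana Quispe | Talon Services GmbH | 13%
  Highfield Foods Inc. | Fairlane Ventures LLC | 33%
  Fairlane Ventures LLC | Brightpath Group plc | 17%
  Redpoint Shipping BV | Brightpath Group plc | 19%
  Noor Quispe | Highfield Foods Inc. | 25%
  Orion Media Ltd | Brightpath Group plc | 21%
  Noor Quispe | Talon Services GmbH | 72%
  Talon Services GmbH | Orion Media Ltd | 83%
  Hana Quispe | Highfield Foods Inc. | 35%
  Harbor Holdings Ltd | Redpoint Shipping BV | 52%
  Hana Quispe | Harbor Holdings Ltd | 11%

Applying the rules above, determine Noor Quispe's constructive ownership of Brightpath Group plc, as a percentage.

26.3819%

By spousal attribution (R3), Noor Quispe is treated as also owning Hana Quispe's interest in Highfield Foods Inc, giving 25% + 35% = 60%.
By spousal attribution (R3), Noor Quispe is treated as also owning Hana Quispe's interest in Harbor Holdings Ltd, giving 72% + 11% = 83%.
By spousal attribution (R3), Noor Quispe is treated as also owning Hana Quispe's interest in Talon Services GmbH, giving 72% + 13% = 85%.
Chain via Highfield Foods Inc. → Fairlane Ventures LLC (R2): 60% × 33% × 17% = 3.366% of Brightpath Group plc.
Chain via Harbor Holdings Ltd → Redpoint Shipping BV (R2): 83% × 52% × 19% = 8.2004% of Brightpath Group plc.
Chain via Talon Services GmbH → Orion Media Ltd (R2): 85% × 83% × 21% = 14.8155% of Brightpath Group plc.
Aggregating (R1): 3.366% + 8.2004% + 14.8155% = 26.3819%.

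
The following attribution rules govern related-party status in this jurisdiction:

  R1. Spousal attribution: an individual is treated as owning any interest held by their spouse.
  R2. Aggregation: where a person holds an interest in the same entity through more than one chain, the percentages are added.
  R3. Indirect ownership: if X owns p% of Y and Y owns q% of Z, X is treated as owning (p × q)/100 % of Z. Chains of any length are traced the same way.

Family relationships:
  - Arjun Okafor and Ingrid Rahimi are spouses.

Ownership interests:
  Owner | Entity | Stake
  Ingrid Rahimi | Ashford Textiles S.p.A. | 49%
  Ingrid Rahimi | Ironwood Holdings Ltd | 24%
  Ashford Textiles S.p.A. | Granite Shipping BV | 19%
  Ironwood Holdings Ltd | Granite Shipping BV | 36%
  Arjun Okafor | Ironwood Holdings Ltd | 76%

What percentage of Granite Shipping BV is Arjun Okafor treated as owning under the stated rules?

45.31%

By spousal attribution (R1), Arjun Okafor is treated as also owning Ingrid Rahimi's interest in Ironwood Holdings Ltd, giving 76% + 24% = 100%.
By spousal attribution (R1), Arjun Okafor is treated as owning Ingrid Rahimi's 49% interest in Ashford Textiles S.p.A.
Chain via Ironwood Holdings Ltd (R3): 100% × 36% = 36% of Granite Shipping BV.
Chain via Ashford Textiles S.p.A. (R3): 49% × 19% = 9.31% of Granite Shipping BV.
Aggregating (R2): 36% + 9.31% = 45.31%.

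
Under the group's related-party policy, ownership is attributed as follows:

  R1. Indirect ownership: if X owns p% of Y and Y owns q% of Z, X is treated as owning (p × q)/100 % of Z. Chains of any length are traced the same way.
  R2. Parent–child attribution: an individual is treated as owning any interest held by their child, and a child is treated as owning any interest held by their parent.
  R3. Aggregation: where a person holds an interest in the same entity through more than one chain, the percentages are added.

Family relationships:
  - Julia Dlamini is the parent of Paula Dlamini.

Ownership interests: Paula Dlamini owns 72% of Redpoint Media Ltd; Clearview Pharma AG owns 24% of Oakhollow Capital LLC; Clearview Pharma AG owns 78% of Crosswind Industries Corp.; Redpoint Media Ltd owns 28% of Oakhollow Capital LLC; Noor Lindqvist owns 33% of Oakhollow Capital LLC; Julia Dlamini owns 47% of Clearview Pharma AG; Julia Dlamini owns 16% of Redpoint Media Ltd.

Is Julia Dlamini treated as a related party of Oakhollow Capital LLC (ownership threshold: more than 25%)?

By parent–child attribution (R2), Julia Dlamini is treated as also owning Paula Dlamini's interest in Redpoint Media Ltd, giving 16% + 72% = 88%.
Chain via Redpoint Media Ltd (R1): 88% × 28% = 24.64% of Oakhollow Capital LLC.
Chain via Clearview Pharma AG (R1): 47% × 24% = 11.28% of Oakhollow Capital LLC.
Aggregating (R3): 24.64% + 11.28% = 35.92%.
35.92% exceeds the 25% threshold, so Julia is a related party to Oakhollow Capital LLC.

Yes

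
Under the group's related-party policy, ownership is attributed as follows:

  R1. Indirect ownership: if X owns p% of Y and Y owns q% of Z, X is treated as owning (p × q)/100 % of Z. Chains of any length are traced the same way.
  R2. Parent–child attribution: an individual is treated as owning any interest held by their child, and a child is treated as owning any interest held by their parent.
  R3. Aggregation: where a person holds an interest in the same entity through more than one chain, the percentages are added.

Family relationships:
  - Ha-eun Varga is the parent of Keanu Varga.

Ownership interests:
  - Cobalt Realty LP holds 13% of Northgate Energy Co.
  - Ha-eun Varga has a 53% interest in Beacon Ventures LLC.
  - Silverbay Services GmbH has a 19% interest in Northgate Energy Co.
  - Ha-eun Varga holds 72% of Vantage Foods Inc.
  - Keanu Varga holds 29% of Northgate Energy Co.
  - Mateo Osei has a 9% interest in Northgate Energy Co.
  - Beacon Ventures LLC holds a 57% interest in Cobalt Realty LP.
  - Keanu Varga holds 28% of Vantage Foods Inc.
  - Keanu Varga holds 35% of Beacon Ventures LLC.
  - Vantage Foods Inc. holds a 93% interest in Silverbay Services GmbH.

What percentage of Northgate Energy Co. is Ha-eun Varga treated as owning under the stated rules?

By parent–child attribution (R2), Ha-eun Varga is treated as also owning Keanu Varga's interest in Vantage Foods Inc, giving 72% + 28% = 100%.
By parent–child attribution (R2), Ha-eun Varga is treated as also owning Keanu Varga's interest in Beacon Ventures LLC, giving 53% + 35% = 88%.
By parent–child attribution (R2), Ha-eun Varga is treated as owning Keanu Varga's 29% interest in Northgate Energy Co.
Chain via Vantage Foods Inc. → Silverbay Services GmbH (R1): 100% × 93% × 19% = 17.67% of Northgate Energy Co.
Chain via Beacon Ventures LLC → Cobalt Realty LP (R1): 88% × 57% × 13% = 6.5208% of Northgate Energy Co.
Direct interest in Northgate Energy Co: 29%.
Aggregating (R3): 17.67% + 6.5208% + 29% = 53.1908%.

53.1908%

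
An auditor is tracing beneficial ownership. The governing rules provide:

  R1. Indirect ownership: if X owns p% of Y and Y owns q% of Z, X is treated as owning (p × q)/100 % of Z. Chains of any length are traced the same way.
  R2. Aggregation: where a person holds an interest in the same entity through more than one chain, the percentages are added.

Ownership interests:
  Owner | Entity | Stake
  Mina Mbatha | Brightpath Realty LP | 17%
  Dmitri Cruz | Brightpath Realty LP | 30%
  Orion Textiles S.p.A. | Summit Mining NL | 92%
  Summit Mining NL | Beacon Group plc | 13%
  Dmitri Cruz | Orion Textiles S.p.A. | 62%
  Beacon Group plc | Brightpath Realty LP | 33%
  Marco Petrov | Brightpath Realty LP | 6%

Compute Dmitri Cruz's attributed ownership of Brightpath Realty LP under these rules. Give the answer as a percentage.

Chain via Orion Textiles S.p.A. → Summit Mining NL → Beacon Group plc (R1): 62% × 92% × 13% × 33% = 2.447016% of Brightpath Realty LP.
Direct interest in Brightpath Realty LP: 30%.
Aggregating (R2): 2.447016% + 30% = 32.447016%.

32.447016%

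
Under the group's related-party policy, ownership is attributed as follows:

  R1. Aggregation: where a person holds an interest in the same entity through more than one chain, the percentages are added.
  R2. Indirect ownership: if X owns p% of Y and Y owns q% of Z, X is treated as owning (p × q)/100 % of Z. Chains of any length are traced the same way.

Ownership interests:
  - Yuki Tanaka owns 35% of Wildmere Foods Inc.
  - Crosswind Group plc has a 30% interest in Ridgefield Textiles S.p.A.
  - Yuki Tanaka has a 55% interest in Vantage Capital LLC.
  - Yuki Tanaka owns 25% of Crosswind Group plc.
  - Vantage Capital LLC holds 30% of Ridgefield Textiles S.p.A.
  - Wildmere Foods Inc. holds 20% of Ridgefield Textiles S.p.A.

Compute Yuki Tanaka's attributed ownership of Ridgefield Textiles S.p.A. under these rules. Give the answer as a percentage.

Chain via Crosswind Group plc (R2): 25% × 30% = 7.5% of Ridgefield Textiles S.p.A.
Chain via Vantage Capital LLC (R2): 55% × 30% = 16.5% of Ridgefield Textiles S.p.A.
Chain via Wildmere Foods Inc. (R2): 35% × 20% = 7% of Ridgefield Textiles S.p.A.
Aggregating (R1): 7.5% + 16.5% + 7% = 31%.

31%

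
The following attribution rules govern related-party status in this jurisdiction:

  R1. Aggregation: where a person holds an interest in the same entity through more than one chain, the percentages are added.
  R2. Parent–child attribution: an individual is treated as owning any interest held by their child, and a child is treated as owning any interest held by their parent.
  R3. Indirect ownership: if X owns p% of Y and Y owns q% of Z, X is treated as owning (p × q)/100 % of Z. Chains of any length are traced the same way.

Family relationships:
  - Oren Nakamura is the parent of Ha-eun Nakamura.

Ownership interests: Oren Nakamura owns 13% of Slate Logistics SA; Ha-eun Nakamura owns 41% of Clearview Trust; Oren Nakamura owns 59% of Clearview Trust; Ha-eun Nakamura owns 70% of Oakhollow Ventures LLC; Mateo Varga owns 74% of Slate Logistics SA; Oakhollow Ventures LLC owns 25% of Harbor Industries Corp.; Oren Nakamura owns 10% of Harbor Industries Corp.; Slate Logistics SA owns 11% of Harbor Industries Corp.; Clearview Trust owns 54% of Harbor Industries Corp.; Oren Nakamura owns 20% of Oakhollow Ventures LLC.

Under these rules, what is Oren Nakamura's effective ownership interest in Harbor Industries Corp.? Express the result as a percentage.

87.93%

By parent–child attribution (R2), Oren Nakamura is treated as also owning Ha-eun Nakamura's interest in Clearview Trust, giving 59% + 41% = 100%.
By parent–child attribution (R2), Oren Nakamura is treated as also owning Ha-eun Nakamura's interest in Oakhollow Ventures LLC, giving 20% + 70% = 90%.
Chain via Clearview Trust (R3): 100% × 54% = 54% of Harbor Industries Corp.
Chain via Slate Logistics SA (R3): 13% × 11% = 1.43% of Harbor Industries Corp.
Chain via Oakhollow Ventures LLC (R3): 90% × 25% = 22.5% of Harbor Industries Corp.
Direct interest in Harbor Industries Corp: 10%.
Aggregating (R1): 54% + 1.43% + 22.5% + 10% = 87.93%.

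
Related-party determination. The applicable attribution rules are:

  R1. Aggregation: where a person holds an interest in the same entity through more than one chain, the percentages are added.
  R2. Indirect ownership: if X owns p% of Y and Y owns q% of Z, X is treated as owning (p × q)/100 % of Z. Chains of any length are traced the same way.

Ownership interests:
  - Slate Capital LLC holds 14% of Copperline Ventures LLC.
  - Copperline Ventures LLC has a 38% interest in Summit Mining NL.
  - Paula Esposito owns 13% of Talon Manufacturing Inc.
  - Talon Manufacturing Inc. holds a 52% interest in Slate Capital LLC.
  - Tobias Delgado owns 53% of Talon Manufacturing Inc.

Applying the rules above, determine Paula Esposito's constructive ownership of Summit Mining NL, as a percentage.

Chain via Talon Manufacturing Inc. → Slate Capital LLC → Copperline Ventures LLC (R2): 13% × 52% × 14% × 38% = 0.359632% of Summit Mining NL.

0.359632%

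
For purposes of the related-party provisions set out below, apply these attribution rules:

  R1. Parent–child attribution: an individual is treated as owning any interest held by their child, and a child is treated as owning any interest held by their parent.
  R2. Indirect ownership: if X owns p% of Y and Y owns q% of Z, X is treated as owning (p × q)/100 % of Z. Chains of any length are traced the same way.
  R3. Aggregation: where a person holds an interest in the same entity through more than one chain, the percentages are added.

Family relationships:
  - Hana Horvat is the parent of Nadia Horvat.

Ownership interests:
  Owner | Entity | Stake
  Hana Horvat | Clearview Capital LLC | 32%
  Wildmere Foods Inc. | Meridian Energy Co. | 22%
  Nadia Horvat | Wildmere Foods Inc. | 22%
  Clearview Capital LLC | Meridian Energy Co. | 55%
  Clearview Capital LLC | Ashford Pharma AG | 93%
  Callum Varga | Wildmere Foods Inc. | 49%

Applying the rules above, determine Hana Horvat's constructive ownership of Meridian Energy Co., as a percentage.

By parent–child attribution (R1), Hana Horvat is treated as owning Nadia Horvat's 22% interest in Wildmere Foods Inc.
Chain via Clearview Capital LLC (R2): 32% × 55% = 17.6% of Meridian Energy Co.
Chain via Wildmere Foods Inc. (R2): 22% × 22% = 4.84% of Meridian Energy Co.
Aggregating (R3): 17.6% + 4.84% = 22.44%.

22.44%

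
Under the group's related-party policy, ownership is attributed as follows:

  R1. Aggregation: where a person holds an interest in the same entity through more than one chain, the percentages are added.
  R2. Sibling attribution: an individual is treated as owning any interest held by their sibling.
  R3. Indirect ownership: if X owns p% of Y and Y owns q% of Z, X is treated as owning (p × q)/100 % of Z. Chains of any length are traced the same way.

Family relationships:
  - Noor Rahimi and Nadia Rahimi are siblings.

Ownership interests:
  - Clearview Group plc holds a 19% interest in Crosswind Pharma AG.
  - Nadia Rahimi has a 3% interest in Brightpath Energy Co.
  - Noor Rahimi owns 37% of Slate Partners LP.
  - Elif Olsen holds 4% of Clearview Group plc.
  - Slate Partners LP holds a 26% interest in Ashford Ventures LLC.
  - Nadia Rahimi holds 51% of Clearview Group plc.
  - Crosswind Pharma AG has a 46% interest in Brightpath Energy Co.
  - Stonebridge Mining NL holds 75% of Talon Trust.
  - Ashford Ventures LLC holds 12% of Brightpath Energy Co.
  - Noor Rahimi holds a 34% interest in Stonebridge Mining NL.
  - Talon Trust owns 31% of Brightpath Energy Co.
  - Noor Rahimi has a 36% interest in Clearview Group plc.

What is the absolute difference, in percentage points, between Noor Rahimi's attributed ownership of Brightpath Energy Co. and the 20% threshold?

0.3368

By sibling attribution (R2), Noor Rahimi is treated as also owning Nadia Rahimi's interest in Clearview Group plc, giving 36% + 51% = 87%.
By sibling attribution (R2), Noor Rahimi is treated as owning Nadia Rahimi's 3% interest in Brightpath Energy Co.
Chain via Stonebridge Mining NL → Talon Trust (R3): 34% × 75% × 31% = 7.905% of Brightpath Energy Co.
Chain via Clearview Group plc → Crosswind Pharma AG (R3): 87% × 19% × 46% = 7.6038% of Brightpath Energy Co.
Chain via Slate Partners LP → Ashford Ventures LLC (R3): 37% × 26% × 12% = 1.1544% of Brightpath Energy Co.
Direct interest in Brightpath Energy Co: 3%.
Aggregating (R1): 7.905% + 7.6038% + 1.1544% + 3% = 19.6632%.
19.6632% falls short of the 20% threshold by 0.3368 percentage points.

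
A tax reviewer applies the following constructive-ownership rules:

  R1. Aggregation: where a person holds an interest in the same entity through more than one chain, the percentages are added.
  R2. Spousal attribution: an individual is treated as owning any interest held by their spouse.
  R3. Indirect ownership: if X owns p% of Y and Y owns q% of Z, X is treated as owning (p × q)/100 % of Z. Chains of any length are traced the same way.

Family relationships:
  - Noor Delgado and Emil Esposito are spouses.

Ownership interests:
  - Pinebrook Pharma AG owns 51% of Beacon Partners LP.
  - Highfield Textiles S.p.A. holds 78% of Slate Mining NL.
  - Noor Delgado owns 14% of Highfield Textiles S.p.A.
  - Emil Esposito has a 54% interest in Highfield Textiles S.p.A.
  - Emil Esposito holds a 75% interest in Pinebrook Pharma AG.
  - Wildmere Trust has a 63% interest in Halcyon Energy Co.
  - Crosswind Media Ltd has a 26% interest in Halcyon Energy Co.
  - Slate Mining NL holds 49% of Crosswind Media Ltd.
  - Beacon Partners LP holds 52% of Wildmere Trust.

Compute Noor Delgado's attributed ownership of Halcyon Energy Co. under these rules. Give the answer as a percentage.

By spousal attribution (R2), Noor Delgado is treated as also owning Emil Esposito's interest in Highfield Textiles S.p.A, giving 14% + 54% = 68%.
By spousal attribution (R2), Noor Delgado is treated as owning Emil Esposito's 75% interest in Pinebrook Pharma AG.
Chain via Highfield Textiles S.p.A. → Slate Mining NL → Crosswind Media Ltd (R3): 68% × 78% × 49% × 26% = 6.757296% of Halcyon Energy Co.
Chain via Pinebrook Pharma AG → Beacon Partners LP → Wildmere Trust (R3): 75% × 51% × 52% × 63% = 12.5307% of Halcyon Energy Co.
Aggregating (R1): 6.757296% + 12.5307% = 19.287996%.

19.287996%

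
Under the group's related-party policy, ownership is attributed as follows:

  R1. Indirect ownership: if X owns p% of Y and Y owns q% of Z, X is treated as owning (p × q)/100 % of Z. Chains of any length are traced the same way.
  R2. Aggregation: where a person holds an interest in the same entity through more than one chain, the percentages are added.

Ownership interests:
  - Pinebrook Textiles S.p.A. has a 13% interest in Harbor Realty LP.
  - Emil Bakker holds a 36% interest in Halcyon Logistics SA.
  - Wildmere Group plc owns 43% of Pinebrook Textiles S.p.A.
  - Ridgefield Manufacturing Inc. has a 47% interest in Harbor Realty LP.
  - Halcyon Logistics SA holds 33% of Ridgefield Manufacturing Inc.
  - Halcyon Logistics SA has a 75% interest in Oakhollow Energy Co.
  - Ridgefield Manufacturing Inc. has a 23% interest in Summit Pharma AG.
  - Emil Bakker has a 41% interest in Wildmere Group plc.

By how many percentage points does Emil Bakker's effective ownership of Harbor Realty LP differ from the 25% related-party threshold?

Chain via Wildmere Group plc → Pinebrook Textiles S.p.A. (R1): 41% × 43% × 13% = 2.2919% of Harbor Realty LP.
Chain via Halcyon Logistics SA → Ridgefield Manufacturing Inc. (R1): 36% × 33% × 47% = 5.5836% of Harbor Realty LP.
Aggregating (R2): 2.2919% + 5.5836% = 7.8755%.
7.8755% falls short of the 25% threshold by 17.1245 percentage points.

17.1245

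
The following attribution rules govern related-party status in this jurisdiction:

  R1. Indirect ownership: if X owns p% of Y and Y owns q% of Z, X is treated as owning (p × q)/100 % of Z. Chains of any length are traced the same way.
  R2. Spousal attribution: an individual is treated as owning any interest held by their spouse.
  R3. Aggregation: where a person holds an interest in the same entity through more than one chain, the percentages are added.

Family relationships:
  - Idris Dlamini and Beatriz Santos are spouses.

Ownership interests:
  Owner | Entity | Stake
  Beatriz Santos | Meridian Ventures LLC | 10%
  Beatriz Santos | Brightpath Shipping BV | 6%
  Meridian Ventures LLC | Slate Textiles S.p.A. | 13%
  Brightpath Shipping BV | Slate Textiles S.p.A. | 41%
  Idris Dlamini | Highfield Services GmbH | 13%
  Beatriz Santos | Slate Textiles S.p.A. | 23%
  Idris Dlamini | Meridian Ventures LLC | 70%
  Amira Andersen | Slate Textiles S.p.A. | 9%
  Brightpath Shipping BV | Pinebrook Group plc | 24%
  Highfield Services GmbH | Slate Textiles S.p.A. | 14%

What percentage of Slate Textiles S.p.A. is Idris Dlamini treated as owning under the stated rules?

By spousal attribution (R2), Idris Dlamini is treated as also owning Beatriz Santos's interest in Meridian Ventures LLC, giving 70% + 10% = 80%.
By spousal attribution (R2), Idris Dlamini is treated as owning Beatriz Santos's 6% interest in Brightpath Shipping BV.
By spousal attribution (R2), Idris Dlamini is treated as owning Beatriz Santos's 23% interest in Slate Textiles S.p.A.
Chain via Highfield Services GmbH (R1): 13% × 14% = 1.82% of Slate Textiles S.p.A.
Chain via Meridian Ventures LLC (R1): 80% × 13% = 10.4% of Slate Textiles S.p.A.
Chain via Brightpath Shipping BV (R1): 6% × 41% = 2.46% of Slate Textiles S.p.A.
Direct interest in Slate Textiles S.p.A: 23%.
Aggregating (R3): 1.82% + 10.4% + 2.46% + 23% = 37.68%.

37.68%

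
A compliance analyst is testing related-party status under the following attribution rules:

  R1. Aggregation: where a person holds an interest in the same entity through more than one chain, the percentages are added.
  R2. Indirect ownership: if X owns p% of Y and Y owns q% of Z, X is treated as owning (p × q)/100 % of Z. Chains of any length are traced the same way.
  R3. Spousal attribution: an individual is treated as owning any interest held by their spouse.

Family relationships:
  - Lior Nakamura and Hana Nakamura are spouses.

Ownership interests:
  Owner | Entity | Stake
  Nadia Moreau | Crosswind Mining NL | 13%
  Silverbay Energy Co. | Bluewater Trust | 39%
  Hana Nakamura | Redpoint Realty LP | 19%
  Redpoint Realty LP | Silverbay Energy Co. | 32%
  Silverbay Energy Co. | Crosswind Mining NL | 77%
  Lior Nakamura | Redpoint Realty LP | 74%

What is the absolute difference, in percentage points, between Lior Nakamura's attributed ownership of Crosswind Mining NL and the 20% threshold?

By spousal attribution (R3), Lior Nakamura is treated as also owning Hana Nakamura's interest in Redpoint Realty LP, giving 74% + 19% = 93%.
Chain via Redpoint Realty LP → Silverbay Energy Co. (R2): 93% × 32% × 77% = 22.9152% of Crosswind Mining NL.
22.9152% exceeds the 20% threshold by 2.9152 percentage points.

2.9152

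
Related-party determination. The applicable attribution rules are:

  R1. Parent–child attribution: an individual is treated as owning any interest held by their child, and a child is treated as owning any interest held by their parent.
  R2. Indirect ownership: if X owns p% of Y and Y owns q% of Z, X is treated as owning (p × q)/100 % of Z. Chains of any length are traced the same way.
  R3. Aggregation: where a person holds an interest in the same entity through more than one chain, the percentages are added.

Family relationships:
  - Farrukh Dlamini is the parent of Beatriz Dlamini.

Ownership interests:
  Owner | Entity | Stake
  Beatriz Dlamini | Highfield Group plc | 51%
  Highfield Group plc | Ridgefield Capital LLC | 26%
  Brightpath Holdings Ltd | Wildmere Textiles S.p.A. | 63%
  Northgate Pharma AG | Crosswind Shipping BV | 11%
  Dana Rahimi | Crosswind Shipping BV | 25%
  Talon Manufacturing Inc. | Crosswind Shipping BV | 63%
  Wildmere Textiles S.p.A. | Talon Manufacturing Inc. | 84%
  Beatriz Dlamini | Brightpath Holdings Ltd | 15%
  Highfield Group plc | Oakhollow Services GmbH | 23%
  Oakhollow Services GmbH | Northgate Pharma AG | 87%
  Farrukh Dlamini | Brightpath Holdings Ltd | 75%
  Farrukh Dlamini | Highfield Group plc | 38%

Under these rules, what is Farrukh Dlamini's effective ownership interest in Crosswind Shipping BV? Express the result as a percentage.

31.964619%

By parent–child attribution (R1), Farrukh Dlamini is treated as also owning Beatriz Dlamini's interest in Brightpath Holdings Ltd, giving 75% + 15% = 90%.
By parent–child attribution (R1), Farrukh Dlamini is treated as also owning Beatriz Dlamini's interest in Highfield Group plc, giving 38% + 51% = 89%.
Chain via Brightpath Holdings Ltd → Wildmere Textiles S.p.A. → Talon Manufacturing Inc. (R2): 90% × 63% × 84% × 63% = 30.00564% of Crosswind Shipping BV.
Chain via Highfield Group plc → Oakhollow Services GmbH → Northgate Pharma AG (R2): 89% × 23% × 87% × 11% = 1.958979% of Crosswind Shipping BV.
Aggregating (R3): 30.00564% + 1.958979% = 31.964619%.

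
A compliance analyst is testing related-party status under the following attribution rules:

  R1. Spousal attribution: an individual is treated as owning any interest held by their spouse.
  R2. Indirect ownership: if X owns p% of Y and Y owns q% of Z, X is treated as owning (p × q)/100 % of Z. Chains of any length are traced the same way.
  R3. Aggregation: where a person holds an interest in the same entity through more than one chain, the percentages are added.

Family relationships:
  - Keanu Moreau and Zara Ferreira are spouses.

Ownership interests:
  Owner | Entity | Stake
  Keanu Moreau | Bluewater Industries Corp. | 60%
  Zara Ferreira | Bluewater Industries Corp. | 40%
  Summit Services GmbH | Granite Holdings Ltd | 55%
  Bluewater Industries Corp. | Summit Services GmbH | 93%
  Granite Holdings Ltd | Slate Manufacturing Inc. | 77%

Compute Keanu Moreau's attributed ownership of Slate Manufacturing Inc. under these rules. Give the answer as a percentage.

By spousal attribution (R1), Keanu Moreau is treated as also owning Zara Ferreira's interest in Bluewater Industries Corp, giving 60% + 40% = 100%.
Chain via Bluewater Industries Corp. → Summit Services GmbH → Granite Holdings Ltd (R2): 100% × 93% × 55% × 77% = 39.3855% of Slate Manufacturing Inc.

39.3855%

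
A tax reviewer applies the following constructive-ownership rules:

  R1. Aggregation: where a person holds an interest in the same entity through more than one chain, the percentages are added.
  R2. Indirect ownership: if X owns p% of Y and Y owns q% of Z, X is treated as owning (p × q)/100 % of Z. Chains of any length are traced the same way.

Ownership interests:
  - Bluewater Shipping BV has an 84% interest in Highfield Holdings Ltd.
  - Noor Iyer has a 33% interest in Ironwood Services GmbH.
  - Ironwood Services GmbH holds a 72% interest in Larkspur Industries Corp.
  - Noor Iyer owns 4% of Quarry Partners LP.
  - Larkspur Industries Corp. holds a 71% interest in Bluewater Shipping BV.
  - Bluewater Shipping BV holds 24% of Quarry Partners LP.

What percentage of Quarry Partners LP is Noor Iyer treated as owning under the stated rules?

8.048704%

Chain via Ironwood Services GmbH → Larkspur Industries Corp. → Bluewater Shipping BV (R2): 33% × 72% × 71% × 24% = 4.048704% of Quarry Partners LP.
Direct interest in Quarry Partners LP: 4%.
Aggregating (R1): 4.048704% + 4% = 8.048704%.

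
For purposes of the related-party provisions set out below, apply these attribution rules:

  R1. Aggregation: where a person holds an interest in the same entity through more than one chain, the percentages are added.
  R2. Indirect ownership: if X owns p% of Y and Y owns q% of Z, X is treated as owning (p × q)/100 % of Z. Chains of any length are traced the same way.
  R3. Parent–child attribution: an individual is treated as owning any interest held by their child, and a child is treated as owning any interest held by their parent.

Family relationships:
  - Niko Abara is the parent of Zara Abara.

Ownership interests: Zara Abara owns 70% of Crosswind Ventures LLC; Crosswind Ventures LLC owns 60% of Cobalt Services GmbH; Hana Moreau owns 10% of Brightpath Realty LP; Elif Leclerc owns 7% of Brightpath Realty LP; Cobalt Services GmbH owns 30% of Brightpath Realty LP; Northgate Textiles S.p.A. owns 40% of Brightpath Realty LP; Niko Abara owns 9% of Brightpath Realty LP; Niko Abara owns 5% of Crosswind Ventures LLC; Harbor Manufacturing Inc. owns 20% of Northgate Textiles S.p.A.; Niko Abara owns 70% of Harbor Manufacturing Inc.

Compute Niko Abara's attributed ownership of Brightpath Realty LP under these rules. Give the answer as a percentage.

28.1%

By parent–child attribution (R3), Niko Abara is treated as also owning Zara Abara's interest in Crosswind Ventures LLC, giving 5% + 70% = 75%.
Chain via Harbor Manufacturing Inc. → Northgate Textiles S.p.A. (R2): 70% × 20% × 40% = 5.6% of Brightpath Realty LP.
Chain via Crosswind Ventures LLC → Cobalt Services GmbH (R2): 75% × 60% × 30% = 13.5% of Brightpath Realty LP.
Direct interest in Brightpath Realty LP: 9%.
Aggregating (R1): 5.6% + 13.5% + 9% = 28.1%.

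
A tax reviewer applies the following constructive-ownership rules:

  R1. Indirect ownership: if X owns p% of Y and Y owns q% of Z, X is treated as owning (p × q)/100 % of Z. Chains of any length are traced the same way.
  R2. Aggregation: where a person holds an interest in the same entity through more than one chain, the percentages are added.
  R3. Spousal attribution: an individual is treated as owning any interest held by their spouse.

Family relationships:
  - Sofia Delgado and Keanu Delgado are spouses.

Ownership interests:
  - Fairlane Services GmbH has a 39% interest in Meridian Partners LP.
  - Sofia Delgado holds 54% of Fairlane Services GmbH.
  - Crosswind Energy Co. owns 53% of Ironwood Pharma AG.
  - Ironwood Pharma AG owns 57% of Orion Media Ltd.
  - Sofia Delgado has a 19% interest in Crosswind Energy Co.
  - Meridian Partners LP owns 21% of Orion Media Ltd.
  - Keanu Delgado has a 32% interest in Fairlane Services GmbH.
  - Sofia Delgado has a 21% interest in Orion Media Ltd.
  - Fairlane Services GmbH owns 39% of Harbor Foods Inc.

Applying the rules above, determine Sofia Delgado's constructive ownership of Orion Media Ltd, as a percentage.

By spousal attribution (R3), Sofia Delgado is treated as also owning Keanu Delgado's interest in Fairlane Services GmbH, giving 54% + 32% = 86%.
Chain via Fairlane Services GmbH → Meridian Partners LP (R1): 86% × 39% × 21% = 7.0434% of Orion Media Ltd.
Chain via Crosswind Energy Co. → Ironwood Pharma AG (R1): 19% × 53% × 57% = 5.7399% of Orion Media Ltd.
Direct interest in Orion Media Ltd: 21%.
Aggregating (R2): 7.0434% + 5.7399% + 21% = 33.7833%.

33.7833%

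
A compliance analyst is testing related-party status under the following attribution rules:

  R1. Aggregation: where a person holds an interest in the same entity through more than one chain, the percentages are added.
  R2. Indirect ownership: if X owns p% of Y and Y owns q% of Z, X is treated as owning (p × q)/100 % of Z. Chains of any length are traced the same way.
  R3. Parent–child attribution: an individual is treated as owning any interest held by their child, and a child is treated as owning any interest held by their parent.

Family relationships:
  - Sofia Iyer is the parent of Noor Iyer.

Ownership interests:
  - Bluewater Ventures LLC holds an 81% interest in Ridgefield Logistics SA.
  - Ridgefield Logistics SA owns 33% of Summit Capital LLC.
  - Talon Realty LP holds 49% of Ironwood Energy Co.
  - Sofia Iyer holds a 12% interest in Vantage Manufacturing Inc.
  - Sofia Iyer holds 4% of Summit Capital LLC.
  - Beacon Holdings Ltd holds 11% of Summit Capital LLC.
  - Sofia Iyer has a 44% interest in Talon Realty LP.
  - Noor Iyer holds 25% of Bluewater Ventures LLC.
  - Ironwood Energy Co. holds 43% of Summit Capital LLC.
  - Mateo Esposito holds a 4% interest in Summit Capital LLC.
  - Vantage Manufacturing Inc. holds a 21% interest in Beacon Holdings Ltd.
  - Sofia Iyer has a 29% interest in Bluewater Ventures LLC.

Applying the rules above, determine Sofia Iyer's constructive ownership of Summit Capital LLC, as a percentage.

27.9822%

By parent–child attribution (R3), Sofia Iyer is treated as also owning Noor Iyer's interest in Bluewater Ventures LLC, giving 29% + 25% = 54%.
Chain via Bluewater Ventures LLC → Ridgefield Logistics SA (R2): 54% × 81% × 33% = 14.4342% of Summit Capital LLC.
Chain via Vantage Manufacturing Inc. → Beacon Holdings Ltd (R2): 12% × 21% × 11% = 0.2772% of Summit Capital LLC.
Chain via Talon Realty LP → Ironwood Energy Co. (R2): 44% × 49% × 43% = 9.2708% of Summit Capital LLC.
Direct interest in Summit Capital LLC: 4%.
Aggregating (R1): 14.4342% + 0.2772% + 9.2708% + 4% = 27.9822%.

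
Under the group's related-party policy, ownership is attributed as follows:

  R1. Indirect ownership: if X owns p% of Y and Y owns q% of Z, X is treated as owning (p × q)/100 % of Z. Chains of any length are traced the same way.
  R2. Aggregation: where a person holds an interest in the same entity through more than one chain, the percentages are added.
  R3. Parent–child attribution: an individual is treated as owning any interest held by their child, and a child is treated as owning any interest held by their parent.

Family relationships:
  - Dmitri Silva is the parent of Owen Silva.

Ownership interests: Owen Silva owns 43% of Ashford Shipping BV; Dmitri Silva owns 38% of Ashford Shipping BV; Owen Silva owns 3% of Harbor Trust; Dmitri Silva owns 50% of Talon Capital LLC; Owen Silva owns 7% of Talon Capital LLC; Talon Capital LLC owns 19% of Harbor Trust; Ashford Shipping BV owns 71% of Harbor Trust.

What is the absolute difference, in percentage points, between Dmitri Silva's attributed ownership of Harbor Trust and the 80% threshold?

8.66

By parent–child attribution (R3), Dmitri Silva is treated as also owning Owen Silva's interest in Ashford Shipping BV, giving 38% + 43% = 81%.
By parent–child attribution (R3), Dmitri Silva is treated as also owning Owen Silva's interest in Talon Capital LLC, giving 50% + 7% = 57%.
By parent–child attribution (R3), Dmitri Silva is treated as owning Owen Silva's 3% interest in Harbor Trust.
Chain via Ashford Shipping BV (R1): 81% × 71% = 57.51% of Harbor Trust.
Chain via Talon Capital LLC (R1): 57% × 19% = 10.83% of Harbor Trust.
Direct interest in Harbor Trust: 3%.
Aggregating (R2): 57.51% + 10.83% + 3% = 71.34%.
71.34% falls short of the 80% threshold by 8.66 percentage points.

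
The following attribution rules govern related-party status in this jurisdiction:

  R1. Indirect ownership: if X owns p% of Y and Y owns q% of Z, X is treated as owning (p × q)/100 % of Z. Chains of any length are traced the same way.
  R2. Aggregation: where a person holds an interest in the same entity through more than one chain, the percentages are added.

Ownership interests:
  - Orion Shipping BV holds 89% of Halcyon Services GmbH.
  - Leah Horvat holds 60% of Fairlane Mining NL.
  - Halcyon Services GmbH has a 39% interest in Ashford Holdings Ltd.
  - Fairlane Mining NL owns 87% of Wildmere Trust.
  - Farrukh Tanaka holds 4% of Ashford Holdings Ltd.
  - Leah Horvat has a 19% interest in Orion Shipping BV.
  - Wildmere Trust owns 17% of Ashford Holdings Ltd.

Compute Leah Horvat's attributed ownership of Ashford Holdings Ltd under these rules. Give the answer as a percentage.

15.4689%

Chain via Fairlane Mining NL → Wildmere Trust (R1): 60% × 87% × 17% = 8.874% of Ashford Holdings Ltd.
Chain via Orion Shipping BV → Halcyon Services GmbH (R1): 19% × 89% × 39% = 6.5949% of Ashford Holdings Ltd.
Aggregating (R2): 8.874% + 6.5949% = 15.4689%.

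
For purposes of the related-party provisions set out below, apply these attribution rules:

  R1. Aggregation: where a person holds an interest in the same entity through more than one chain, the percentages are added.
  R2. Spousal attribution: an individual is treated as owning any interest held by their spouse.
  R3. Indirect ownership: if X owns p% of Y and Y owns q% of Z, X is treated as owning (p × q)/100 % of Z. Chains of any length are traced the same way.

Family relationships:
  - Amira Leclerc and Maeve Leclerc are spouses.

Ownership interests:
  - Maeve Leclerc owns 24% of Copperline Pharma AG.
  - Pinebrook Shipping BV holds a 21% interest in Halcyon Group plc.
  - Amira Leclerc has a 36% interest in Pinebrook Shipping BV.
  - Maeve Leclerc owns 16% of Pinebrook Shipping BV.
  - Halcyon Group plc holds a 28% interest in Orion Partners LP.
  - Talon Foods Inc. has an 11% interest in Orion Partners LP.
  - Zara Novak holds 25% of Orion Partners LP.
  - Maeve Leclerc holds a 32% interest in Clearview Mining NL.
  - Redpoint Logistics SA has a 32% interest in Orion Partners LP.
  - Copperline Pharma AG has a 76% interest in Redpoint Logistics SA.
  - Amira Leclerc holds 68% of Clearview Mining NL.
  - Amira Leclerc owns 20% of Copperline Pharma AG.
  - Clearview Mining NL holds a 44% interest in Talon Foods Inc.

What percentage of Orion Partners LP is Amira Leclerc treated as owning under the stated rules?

By spousal attribution (R2), Amira Leclerc is treated as also owning Maeve Leclerc's interest in Copperline Pharma AG, giving 20% + 24% = 44%.
By spousal attribution (R2), Amira Leclerc is treated as also owning Maeve Leclerc's interest in Clearview Mining NL, giving 68% + 32% = 100%.
By spousal attribution (R2), Amira Leclerc is treated as also owning Maeve Leclerc's interest in Pinebrook Shipping BV, giving 36% + 16% = 52%.
Chain via Copperline Pharma AG → Redpoint Logistics SA (R3): 44% × 76% × 32% = 10.7008% of Orion Partners LP.
Chain via Clearview Mining NL → Talon Foods Inc. (R3): 100% × 44% × 11% = 4.84% of Orion Partners LP.
Chain via Pinebrook Shipping BV → Halcyon Group plc (R3): 52% × 21% × 28% = 3.0576% of Orion Partners LP.
Aggregating (R1): 10.7008% + 4.84% + 3.0576% = 18.5984%.

18.5984%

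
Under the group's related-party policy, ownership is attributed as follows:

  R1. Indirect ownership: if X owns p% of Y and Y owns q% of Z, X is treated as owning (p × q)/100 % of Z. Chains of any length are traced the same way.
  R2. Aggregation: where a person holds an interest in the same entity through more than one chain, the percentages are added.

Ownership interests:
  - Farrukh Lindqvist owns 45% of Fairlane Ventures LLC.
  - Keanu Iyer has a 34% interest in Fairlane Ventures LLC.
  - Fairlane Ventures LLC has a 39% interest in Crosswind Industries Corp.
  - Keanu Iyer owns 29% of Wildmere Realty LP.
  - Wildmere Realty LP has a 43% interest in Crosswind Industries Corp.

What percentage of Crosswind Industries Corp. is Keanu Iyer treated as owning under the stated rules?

25.73%

Chain via Wildmere Realty LP (R1): 29% × 43% = 12.47% of Crosswind Industries Corp.
Chain via Fairlane Ventures LLC (R1): 34% × 39% = 13.26% of Crosswind Industries Corp.
Aggregating (R2): 12.47% + 13.26% = 25.73%.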